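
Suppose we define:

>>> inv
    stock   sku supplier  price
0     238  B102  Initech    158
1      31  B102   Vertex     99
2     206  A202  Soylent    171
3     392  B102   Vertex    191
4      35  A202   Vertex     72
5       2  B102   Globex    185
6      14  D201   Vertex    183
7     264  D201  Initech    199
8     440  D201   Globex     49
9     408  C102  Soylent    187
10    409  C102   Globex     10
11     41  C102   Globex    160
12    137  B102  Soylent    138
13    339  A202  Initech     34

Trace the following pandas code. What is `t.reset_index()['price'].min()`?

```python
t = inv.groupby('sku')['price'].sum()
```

277

group by sku, sum of price:
sku
A202    277
B102    771
C102    357
D201    431
Name: price, dtype: int64
reset_index():
    sku  price
0  A202    277
1  B102    771
2  C102    357
3  D201    431
Finally, min of column 'price' = 277.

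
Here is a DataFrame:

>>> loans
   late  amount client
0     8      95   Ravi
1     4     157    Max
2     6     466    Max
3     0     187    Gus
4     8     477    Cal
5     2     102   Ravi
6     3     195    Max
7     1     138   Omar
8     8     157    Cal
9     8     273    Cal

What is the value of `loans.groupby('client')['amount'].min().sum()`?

group by client, min of amount:
client
Cal     157
Gus     187
Max     157
Omar    138
Ravi     95
Name: amount, dtype: int64
So sum() = 734.

734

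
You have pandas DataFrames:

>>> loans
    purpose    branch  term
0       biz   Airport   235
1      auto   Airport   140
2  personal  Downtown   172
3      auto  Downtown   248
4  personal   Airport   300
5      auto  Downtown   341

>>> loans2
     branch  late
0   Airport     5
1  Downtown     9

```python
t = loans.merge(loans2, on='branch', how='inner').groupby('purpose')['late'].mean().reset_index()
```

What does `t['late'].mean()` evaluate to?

6.55555555556

merge on 'branch' (how='inner') → 6 rows:
    purpose    branch  term  late
0       biz   Airport   235     5
1      auto   Airport   140     5
2  personal  Downtown   172     9
3      auto  Downtown   248     9
4  personal   Airport   300     5
5      auto  Downtown   341     9
group by purpose, mean of late:
purpose
auto        7.666667
biz         5.000000
personal    7.000000
Name: late, dtype: float64
reset_index():
    purpose      late
0      auto  7.666667
1       biz  5.000000
2  personal  7.000000
mean of column 'late' → 6.55555555556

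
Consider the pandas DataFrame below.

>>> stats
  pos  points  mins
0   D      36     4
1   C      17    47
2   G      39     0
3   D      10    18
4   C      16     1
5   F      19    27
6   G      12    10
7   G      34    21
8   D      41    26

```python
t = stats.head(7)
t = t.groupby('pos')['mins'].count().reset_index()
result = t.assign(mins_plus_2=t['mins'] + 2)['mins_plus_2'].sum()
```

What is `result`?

take first 7 rows:
  pos  points  mins
0   D      36     4
1   C      17    47
2   G      39     0
3   D      10    18
4   C      16     1
5   F      19    27
6   G      12    10
group by pos, count of mins:
pos
C    2
D    2
F    1
G    2
Name: mins, dtype: int64
reset_index():
  pos  mins
0   C     2
1   D     2
2   F     1
3   G     2
add column mins_plus_2 = t['mins'] + 2:
  pos  mins  mins_plus_2
0   C     2            4
1   D     2            4
2   F     1            3
3   G     2            4
Taking the sum of column 'mins_plus_2' gives 15.

15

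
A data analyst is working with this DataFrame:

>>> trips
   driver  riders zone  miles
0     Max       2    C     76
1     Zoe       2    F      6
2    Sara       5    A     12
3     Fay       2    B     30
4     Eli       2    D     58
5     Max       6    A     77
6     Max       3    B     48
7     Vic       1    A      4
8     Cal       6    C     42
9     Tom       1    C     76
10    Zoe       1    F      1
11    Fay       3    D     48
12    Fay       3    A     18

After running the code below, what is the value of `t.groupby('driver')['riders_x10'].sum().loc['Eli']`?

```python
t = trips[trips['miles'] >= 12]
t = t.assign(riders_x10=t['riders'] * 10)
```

20

filter rows where miles >= 12:
   driver  riders zone  miles
0     Max       2    C     76
2    Sara       5    A     12
3     Fay       2    B     30
4     Eli       2    D     58
5     Max       6    A     77
6     Max       3    B     48
8     Cal       6    C     42
9     Tom       1    C     76
11    Fay       3    D     48
12    Fay       3    A     18
add column riders_x10 = t['riders'] * 10:
   driver  riders zone  miles  riders_x10
0     Max       2    C     76          20
2    Sara       5    A     12          50
3     Fay       2    B     30          20
4     Eli       2    D     58          20
5     Max       6    A     77          60
6     Max       3    B     48          30
8     Cal       6    C     42          60
9     Tom       1    C     76          10
11    Fay       3    D     48          30
12    Fay       3    A     18          30
group by driver, sum of riders_x10:
driver
Cal      60
Eli      20
Fay      80
Max     110
Sara     50
Tom      10
Name: riders_x10, dtype: int64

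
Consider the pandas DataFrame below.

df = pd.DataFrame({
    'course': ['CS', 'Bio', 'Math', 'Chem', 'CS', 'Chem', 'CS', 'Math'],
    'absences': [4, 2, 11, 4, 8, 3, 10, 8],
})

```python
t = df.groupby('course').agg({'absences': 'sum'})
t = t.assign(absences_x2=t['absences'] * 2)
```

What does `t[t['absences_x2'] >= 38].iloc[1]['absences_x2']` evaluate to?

38

group by course, sum of absences:
        absences
course          
Bio            2
CS            22
Chem           7
Math          19
add column absences_x2 = t['absences'] * 2:
        absences  absences_x2
course                       
Bio            2            4
CS            22           44
Chem           7           14
Math          19           38
filter rows where absences_x2 >= 38:
        absences  absences_x2
course                       
CS            22           44
Math          19           38
Hence 38.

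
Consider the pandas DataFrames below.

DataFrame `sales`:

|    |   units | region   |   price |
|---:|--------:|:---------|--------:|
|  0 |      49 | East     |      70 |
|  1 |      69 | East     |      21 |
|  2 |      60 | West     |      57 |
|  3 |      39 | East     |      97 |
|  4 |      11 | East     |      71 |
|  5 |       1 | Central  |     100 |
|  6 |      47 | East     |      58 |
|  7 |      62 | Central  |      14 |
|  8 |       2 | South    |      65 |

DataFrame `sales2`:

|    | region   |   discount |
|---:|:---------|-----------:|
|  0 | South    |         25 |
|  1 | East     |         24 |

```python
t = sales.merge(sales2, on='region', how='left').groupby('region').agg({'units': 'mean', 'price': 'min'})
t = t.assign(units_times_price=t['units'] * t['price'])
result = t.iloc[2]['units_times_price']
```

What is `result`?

merge on 'region' (how='left') → 9 rows:
   units   region  price  discount
0     49     East     70      24.0
1     69     East     21      24.0
2     60     West     57       NaN
3     39     East     97      24.0
4     11     East     71      24.0
5      1  Central    100       NaN
6     47     East     58      24.0
7     62  Central     14       NaN
8      2    South     65      25.0
group by region: mean(units), min(price):
         units  price
region               
Central   31.5     14
East      43.0     21
South      2.0     65
West      60.0     57
add column units_times_price = t['units'] * t['price']:
         units  price  units_times_price
region                                  
Central   31.5     14              441.0
East      43.0     21              903.0
South      2.0     65              130.0
West      60.0     57             3420.0
Finally, value at position 2, column 'units_times_price' = 130.0.

130.0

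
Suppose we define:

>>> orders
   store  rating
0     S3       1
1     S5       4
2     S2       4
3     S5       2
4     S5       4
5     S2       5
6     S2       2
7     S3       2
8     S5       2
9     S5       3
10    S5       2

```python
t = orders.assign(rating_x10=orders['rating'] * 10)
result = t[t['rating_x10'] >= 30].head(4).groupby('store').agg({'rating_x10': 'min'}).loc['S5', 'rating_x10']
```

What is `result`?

40

add column rating_x10 = orders['rating'] * 10:
   store  rating  rating_x10
0     S3       1          10
1     S5       4          40
2     S2       4          40
3     S5       2          20
4     S5       4          40
5     S2       5          50
6     S2       2          20
7     S3       2          20
8     S5       2          20
9     S5       3          30
10    S5       2          20
filter rows where rating_x10 >= 30:
  store  rating  rating_x10
1    S5       4          40
2    S2       4          40
4    S5       4          40
5    S2       5          50
9    S5       3          30
take first 4 rows:
  store  rating  rating_x10
1    S5       4          40
2    S2       4          40
4    S5       4          40
5    S2       5          50
group by store, min of rating_x10:
       rating_x10
store            
S2             40
S5             40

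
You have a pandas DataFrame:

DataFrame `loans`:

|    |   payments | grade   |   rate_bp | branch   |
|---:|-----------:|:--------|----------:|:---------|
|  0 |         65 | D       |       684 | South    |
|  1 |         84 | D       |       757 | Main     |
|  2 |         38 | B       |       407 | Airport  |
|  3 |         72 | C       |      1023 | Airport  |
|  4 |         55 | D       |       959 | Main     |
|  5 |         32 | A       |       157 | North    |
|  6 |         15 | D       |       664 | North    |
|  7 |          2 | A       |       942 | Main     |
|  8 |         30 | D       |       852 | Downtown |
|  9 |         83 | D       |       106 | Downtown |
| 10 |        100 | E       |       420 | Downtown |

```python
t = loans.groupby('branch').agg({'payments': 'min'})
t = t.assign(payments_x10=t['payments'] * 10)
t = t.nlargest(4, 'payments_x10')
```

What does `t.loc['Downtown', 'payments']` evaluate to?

30

group by branch, min of payments:
          payments
branch            
Airport         38
Downtown        30
Main             2
North           15
South           65
add column payments_x10 = t['payments'] * 10:
          payments  payments_x10
branch                          
Airport         38           380
Downtown        30           300
Main             2            20
North           15           150
South           65           650
take 4 rows with largest payments_x10:
          payments  payments_x10
branch                          
South           65           650
Airport         38           380
Downtown        30           300
North           15           150
Finally, value at row 'Downtown', column 'payments' = 30.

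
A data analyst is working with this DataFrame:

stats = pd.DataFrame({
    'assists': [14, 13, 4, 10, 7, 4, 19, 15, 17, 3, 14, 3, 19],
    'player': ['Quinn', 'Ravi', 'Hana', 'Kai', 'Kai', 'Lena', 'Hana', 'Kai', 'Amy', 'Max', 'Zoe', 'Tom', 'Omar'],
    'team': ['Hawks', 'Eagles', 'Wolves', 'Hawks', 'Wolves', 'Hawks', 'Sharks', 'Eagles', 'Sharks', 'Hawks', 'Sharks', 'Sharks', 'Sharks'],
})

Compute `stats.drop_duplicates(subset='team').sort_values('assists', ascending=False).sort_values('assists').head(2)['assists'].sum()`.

drop duplicate team (keep=first):
   assists player    team
0       14  Quinn   Hawks
1       13   Ravi  Eagles
2        4   Hana  Wolves
6       19   Hana  Sharks
sort by assists descending:
   assists player    team
6       19   Hana  Sharks
0       14  Quinn   Hawks
1       13   Ravi  Eagles
2        4   Hana  Wolves
sort by assists:
   assists player    team
2        4   Hana  Wolves
1       13   Ravi  Eagles
0       14  Quinn   Hawks
6       19   Hana  Sharks
take first 2 rows:
   assists player    team
2        4   Hana  Wolves
1       13   Ravi  Eagles

17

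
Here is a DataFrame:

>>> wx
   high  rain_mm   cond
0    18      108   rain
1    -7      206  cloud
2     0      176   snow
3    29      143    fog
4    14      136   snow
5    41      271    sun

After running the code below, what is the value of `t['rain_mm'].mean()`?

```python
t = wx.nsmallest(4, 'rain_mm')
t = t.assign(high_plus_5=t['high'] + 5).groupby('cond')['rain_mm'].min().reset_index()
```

129.0

take 4 rows with smallest rain_mm:
   high  rain_mm  cond
0    18      108  rain
4    14      136  snow
3    29      143   fog
2     0      176  snow
add column high_plus_5 = t['high'] + 5:
   high  rain_mm  cond  high_plus_5
0    18      108  rain           23
4    14      136  snow           19
3    29      143   fog           34
2     0      176  snow            5
group by cond, min of rain_mm:
cond
fog     143
rain    108
snow    136
Name: rain_mm, dtype: int64
reset_index():
   cond  rain_mm
0   fog      143
1  rain      108
2  snow      136
mean of column 'rain_mm' → 129.0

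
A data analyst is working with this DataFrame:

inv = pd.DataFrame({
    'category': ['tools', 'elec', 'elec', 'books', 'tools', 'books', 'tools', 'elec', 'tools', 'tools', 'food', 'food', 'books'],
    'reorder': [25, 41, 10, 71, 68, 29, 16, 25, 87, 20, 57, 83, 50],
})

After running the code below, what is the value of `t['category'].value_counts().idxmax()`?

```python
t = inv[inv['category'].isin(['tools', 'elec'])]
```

tools

filter rows where category in ['tools', 'elec']:
  category  reorder
0    tools       25
1     elec       41
2     elec       10
4    tools       68
6    tools       16
7     elec       25
8    tools       87
9    tools       20
value_counts of category:
category
tools    5
elec     3
Name: count, dtype: int64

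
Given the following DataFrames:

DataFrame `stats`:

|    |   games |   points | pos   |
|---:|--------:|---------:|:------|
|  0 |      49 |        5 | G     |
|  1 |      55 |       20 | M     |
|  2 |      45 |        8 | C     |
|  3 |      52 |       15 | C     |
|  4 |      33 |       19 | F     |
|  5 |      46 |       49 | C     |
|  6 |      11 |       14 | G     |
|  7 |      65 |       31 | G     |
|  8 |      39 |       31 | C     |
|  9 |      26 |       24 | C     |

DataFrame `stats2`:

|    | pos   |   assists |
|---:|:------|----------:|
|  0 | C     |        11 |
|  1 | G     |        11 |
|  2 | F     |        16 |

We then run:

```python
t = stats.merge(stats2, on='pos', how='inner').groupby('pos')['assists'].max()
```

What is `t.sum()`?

38

merge on 'pos' (how='inner') → 9 rows:
   games  points pos  assists
0     49       5   G       11
1     45       8   C       11
2     52      15   C       11
3     33      19   F       16
4     46      49   C       11
5     11      14   G       11
6     65      31   G       11
7     39      31   C       11
8     26      24   C       11
group by pos, max of assists:
pos
C    11
F    16
G    11
Name: assists, dtype: int64
Finally, sum of the resulting series = 38.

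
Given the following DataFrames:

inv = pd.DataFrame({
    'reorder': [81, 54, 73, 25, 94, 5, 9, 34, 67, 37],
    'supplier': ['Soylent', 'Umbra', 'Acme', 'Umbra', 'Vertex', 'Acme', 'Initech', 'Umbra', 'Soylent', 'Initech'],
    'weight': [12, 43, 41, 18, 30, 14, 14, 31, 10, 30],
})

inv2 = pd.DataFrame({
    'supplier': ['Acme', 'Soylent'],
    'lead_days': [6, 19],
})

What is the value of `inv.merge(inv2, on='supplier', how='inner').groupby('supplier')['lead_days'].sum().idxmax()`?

merge on 'supplier' (how='inner') → 4 rows:
   reorder supplier  weight  lead_days
0       81  Soylent      12         19
1       73     Acme      41          6
2        5     Acme      14          6
3       67  Soylent      10         19
group by supplier, sum of lead_days:
supplier
Acme       12
Soylent    38
Name: lead_days, dtype: int64
So idxmax() = Soylent.

Soylent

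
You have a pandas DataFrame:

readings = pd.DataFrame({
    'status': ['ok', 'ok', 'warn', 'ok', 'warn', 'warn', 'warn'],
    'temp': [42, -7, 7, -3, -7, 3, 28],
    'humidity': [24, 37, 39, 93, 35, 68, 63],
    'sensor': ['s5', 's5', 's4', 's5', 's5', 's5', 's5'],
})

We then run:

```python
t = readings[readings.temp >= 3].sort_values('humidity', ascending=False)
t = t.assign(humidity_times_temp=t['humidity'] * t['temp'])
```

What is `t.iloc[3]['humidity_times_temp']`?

1008

filter rows where temp >= 3:
  status  temp  humidity sensor
0     ok    42        24     s5
2   warn     7        39     s4
5   warn     3        68     s5
6   warn    28        63     s5
sort by humidity descending:
  status  temp  humidity sensor
5   warn     3        68     s5
6   warn    28        63     s5
2   warn     7        39     s4
0     ok    42        24     s5
add column humidity_times_temp = t['humidity'] * t['temp']:
  status  temp  humidity sensor  humidity_times_temp
5   warn     3        68     s5                  204
6   warn    28        63     s5                 1764
2   warn     7        39     s4                  273
0     ok    42        24     s5                 1008
Reading off the value at position 3, column 'humidity_times_temp', we get 1008.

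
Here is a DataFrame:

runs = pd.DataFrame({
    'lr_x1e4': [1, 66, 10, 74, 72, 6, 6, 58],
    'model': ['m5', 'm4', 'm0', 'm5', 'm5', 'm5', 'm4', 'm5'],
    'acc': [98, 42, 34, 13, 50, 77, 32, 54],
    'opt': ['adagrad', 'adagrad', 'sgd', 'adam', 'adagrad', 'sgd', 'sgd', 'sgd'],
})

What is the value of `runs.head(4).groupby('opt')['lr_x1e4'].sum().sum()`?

take first 4 rows:
   lr_x1e4 model  acc      opt
0        1    m5   98  adagrad
1       66    m4   42  adagrad
2       10    m0   34      sgd
3       74    m5   13     adam
group by opt, sum of lr_x1e4:
opt
adagrad    67
adam       74
sgd        10
Name: lr_x1e4, dtype: int64
Taking the sum of the resulting series gives 151.

151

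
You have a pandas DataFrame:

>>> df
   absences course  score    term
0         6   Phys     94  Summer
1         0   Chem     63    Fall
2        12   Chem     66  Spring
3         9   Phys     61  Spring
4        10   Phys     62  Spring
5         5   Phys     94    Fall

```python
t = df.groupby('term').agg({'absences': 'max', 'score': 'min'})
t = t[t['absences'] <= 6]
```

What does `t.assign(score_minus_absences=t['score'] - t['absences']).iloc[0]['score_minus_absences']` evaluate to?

58

group by term: max(absences), min(score):
        absences  score
term                   
Fall           5     63
Spring        12     61
Summer         6     94
filter rows where absences <= 6:
        absences  score
term                   
Fall           5     63
Summer         6     94
add column score_minus_absences = t['score'] - t['absences']:
        absences  score  score_minus_absences
term                                         
Fall           5     63                    58
Summer         6     94                    88
Then the value at position 0, column 'score_minus_absences': 58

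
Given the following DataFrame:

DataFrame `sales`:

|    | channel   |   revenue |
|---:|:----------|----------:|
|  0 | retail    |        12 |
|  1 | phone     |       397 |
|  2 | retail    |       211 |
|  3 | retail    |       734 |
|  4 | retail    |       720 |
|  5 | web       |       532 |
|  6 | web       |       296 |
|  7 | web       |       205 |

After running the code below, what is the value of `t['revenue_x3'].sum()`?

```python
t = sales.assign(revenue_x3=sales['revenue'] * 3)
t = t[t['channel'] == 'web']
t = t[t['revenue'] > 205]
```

add column revenue_x3 = sales['revenue'] * 3:
  channel  revenue  revenue_x3
0  retail       12          36
1   phone      397        1191
2  retail      211         633
3  retail      734        2202
4  retail      720        2160
5     web      532        1596
6     web      296         888
7     web      205         615
filter rows where channel == 'web':
  channel  revenue  revenue_x3
5     web      532        1596
6     web      296         888
7     web      205         615
filter rows where revenue > 205:
  channel  revenue  revenue_x3
5     web      532        1596
6     web      296         888

2484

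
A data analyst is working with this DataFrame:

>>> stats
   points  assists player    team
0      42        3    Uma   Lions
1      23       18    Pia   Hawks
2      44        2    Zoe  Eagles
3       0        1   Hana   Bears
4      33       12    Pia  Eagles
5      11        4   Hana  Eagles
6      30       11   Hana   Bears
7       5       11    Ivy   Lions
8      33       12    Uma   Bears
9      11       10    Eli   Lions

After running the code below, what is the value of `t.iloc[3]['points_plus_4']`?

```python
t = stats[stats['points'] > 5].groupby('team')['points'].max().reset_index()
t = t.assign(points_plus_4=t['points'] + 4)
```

46

filter rows where points > 5:
   points  assists player    team
0      42        3    Uma   Lions
1      23       18    Pia   Hawks
2      44        2    Zoe  Eagles
4      33       12    Pia  Eagles
5      11        4   Hana  Eagles
6      30       11   Hana   Bears
8      33       12    Uma   Bears
9      11       10    Eli   Lions
group by team, max of points:
team
Bears     33
Eagles    44
Hawks     23
Lions     42
Name: points, dtype: int64
reset_index():
     team  points
0   Bears      33
1  Eagles      44
2   Hawks      23
3   Lions      42
add column points_plus_4 = t['points'] + 4:
     team  points  points_plus_4
0   Bears      33             37
1  Eagles      44             48
2   Hawks      23             27
3   Lions      42             46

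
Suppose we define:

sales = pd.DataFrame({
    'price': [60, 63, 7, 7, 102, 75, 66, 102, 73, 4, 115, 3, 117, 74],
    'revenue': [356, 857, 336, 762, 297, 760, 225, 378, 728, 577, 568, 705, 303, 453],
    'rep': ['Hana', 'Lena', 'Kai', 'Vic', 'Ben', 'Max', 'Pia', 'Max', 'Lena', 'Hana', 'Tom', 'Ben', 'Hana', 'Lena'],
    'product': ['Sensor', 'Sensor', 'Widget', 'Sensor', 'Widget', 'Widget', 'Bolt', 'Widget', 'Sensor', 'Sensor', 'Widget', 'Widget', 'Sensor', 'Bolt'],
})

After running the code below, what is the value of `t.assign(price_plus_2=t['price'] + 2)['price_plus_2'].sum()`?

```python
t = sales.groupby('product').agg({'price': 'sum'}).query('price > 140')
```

group by product, sum of price:
         price
product       
Bolt       140
Sensor     324
Widget     404
filter rows where price > 140:
         price
product       
Sensor     324
Widget     404
add column price_plus_2 = t['price'] + 2:
         price  price_plus_2
product                     
Sensor     324           326
Widget     404           406

732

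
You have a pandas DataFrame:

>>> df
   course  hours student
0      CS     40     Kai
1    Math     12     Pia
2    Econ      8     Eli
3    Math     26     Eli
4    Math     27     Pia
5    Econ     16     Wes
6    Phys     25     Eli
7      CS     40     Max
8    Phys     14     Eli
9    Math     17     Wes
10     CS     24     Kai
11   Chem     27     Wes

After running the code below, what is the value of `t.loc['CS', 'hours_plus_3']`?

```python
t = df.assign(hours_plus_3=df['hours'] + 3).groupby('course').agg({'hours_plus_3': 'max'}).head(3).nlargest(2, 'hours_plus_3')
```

add column hours_plus_3 = df['hours'] + 3:
   course  hours student  hours_plus_3
0      CS     40     Kai            43
1    Math     12     Pia            15
2    Econ      8     Eli            11
3    Math     26     Eli            29
4    Math     27     Pia            30
5    Econ     16     Wes            19
6    Phys     25     Eli            28
7      CS     40     Max            43
8    Phys     14     Eli            17
9    Math     17     Wes            20
10     CS     24     Kai            27
11   Chem     27     Wes            30
group by course, max of hours_plus_3:
        hours_plus_3
course              
CS                43
Chem              30
Econ              19
Math              30
Phys              28
take first 3 rows:
        hours_plus_3
course              
CS                43
Chem              30
Econ              19
take 2 rows with largest hours_plus_3:
        hours_plus_3
course              
CS                43
Chem              30
Finally, value at row 'CS', column 'hours_plus_3' = 43.

43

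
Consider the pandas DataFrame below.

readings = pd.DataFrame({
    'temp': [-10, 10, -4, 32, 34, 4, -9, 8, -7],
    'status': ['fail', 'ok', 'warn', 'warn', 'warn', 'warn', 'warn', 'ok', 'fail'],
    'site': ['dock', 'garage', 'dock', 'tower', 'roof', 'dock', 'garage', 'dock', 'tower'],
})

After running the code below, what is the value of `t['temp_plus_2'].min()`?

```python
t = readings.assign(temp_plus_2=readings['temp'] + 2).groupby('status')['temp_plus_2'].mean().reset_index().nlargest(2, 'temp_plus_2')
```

11.0

add column temp_plus_2 = readings['temp'] + 2:
   temp status    site  temp_plus_2
0   -10   fail    dock           -8
1    10     ok  garage           12
2    -4   warn    dock           -2
3    32   warn   tower           34
4    34   warn    roof           36
5     4   warn    dock            6
6    -9   warn  garage           -7
7     8     ok    dock           10
8    -7   fail   tower           -5
group by status, mean of temp_plus_2:
status
fail    -6.5
ok      11.0
warn    13.4
Name: temp_plus_2, dtype: float64
reset_index():
  status  temp_plus_2
0   fail         -6.5
1     ok         11.0
2   warn         13.4
take 2 rows with largest temp_plus_2:
  status  temp_plus_2
2   warn         13.4
1     ok         11.0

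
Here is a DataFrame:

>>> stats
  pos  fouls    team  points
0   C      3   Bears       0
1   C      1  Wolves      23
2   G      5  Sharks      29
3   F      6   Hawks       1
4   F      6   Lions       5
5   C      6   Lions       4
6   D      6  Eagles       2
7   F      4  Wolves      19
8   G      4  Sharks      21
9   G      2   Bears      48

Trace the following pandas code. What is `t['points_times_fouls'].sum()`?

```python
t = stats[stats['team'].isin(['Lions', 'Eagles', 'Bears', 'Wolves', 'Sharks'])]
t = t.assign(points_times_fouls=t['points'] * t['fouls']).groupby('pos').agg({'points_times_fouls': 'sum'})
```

filter rows where team in ['Lions', 'Eagles', 'Bears', 'Wolves', 'Sharks']:
  pos  fouls    team  points
0   C      3   Bears       0
1   C      1  Wolves      23
2   G      5  Sharks      29
4   F      6   Lions       5
5   C      6   Lions       4
6   D      6  Eagles       2
7   F      4  Wolves      19
8   G      4  Sharks      21
9   G      2   Bears      48
add column points_times_fouls = t['points'] * t['fouls']:
  pos  fouls    team  points  points_times_fouls
0   C      3   Bears       0                   0
1   C      1  Wolves      23                  23
2   G      5  Sharks      29                 145
4   F      6   Lions       5                  30
5   C      6   Lions       4                  24
6   D      6  Eagles       2                  12
7   F      4  Wolves      19                  76
8   G      4  Sharks      21                  84
9   G      2   Bears      48                  96
group by pos, sum of points_times_fouls:
     points_times_fouls
pos                    
C                    47
D                    12
F                   106
G                   325

490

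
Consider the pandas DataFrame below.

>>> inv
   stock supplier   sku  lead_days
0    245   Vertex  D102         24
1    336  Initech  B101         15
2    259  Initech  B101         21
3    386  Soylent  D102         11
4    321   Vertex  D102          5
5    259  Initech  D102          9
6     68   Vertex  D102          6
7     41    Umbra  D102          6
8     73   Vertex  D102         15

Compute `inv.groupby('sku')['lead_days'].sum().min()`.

36

group by sku, sum of lead_days:
sku
B101    36
D102    76
Name: lead_days, dtype: int64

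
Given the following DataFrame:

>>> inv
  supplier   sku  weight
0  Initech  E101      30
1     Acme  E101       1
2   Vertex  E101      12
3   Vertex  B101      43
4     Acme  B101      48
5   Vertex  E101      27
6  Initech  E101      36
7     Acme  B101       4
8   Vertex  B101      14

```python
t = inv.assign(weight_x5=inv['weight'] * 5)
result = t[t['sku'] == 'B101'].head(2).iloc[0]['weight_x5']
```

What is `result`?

215

add column weight_x5 = inv['weight'] * 5:
  supplier   sku  weight  weight_x5
0  Initech  E101      30        150
1     Acme  E101       1          5
2   Vertex  E101      12         60
3   Vertex  B101      43        215
4     Acme  B101      48        240
5   Vertex  E101      27        135
6  Initech  E101      36        180
7     Acme  B101       4         20
8   Vertex  B101      14         70
filter rows where sku == 'B101':
  supplier   sku  weight  weight_x5
3   Vertex  B101      43        215
4     Acme  B101      48        240
7     Acme  B101       4         20
8   Vertex  B101      14         70
take first 2 rows:
  supplier   sku  weight  weight_x5
3   Vertex  B101      43        215
4     Acme  B101      48        240
Hence 215.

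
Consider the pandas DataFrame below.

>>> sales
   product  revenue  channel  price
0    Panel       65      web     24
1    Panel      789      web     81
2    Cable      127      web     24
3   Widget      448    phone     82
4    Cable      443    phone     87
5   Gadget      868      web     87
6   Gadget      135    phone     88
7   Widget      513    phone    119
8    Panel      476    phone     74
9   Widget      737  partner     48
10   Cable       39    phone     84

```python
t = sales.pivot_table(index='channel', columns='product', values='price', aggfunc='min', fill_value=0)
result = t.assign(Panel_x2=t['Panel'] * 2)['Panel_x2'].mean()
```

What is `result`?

65.3333333333

pivot: rows=channel, cols=product, min(price):
product  Cable  Gadget  Panel  Widget
channel                              
partner      0       0      0      48
phone       84      88     74      82
web         24      87     24       0
add column Panel_x2 = t['Panel'] * 2:
product  Cable  Gadget  Panel  Widget  Panel_x2
channel                                        
partner      0       0      0      48         0
phone       84      88     74      82       148
web         24      87     24       0        48
mean of column 'Panel_x2' → 65.3333333333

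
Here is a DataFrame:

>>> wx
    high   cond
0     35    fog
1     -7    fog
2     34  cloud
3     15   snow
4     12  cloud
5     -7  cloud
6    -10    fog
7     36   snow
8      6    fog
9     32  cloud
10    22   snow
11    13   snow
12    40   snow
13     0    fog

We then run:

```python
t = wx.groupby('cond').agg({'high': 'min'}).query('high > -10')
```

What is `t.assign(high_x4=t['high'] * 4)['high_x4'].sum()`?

24

group by cond, min of high:
       high
cond       
cloud    -7
fog     -10
snow     13
filter rows where high > -10:
       high
cond       
cloud    -7
snow     13
add column high_x4 = t['high'] * 4:
       high  high_x4
cond                
cloud    -7      -28
snow     13       52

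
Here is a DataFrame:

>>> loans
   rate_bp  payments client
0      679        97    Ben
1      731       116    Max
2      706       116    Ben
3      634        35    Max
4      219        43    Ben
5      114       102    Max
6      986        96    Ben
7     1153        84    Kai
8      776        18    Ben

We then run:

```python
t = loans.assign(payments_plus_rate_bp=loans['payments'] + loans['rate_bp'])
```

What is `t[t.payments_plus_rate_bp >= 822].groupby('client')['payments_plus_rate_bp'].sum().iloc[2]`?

847

add column payments_plus_rate_bp = loans['payments'] + loans['rate_bp']:
   rate_bp  payments client  payments_plus_rate_bp
0      679        97    Ben                    776
1      731       116    Max                    847
2      706       116    Ben                    822
3      634        35    Max                    669
4      219        43    Ben                    262
5      114       102    Max                    216
6      986        96    Ben                   1082
7     1153        84    Kai                   1237
8      776        18    Ben                    794
filter rows where payments_plus_rate_bp >= 822:
   rate_bp  payments client  payments_plus_rate_bp
1      731       116    Max                    847
2      706       116    Ben                    822
6      986        96    Ben                   1082
7     1153        84    Kai                   1237
group by client, sum of payments_plus_rate_bp:
client
Ben    1904
Kai    1237
Max     847
Name: payments_plus_rate_bp, dtype: int64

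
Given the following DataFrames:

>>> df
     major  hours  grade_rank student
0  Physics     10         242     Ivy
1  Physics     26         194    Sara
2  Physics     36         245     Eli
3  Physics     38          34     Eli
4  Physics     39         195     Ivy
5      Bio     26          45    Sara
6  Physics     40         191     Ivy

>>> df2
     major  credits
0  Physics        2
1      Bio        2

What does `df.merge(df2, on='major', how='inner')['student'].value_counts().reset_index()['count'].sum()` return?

merge on 'major' (how='inner') → 7 rows:
     major  hours  grade_rank student  credits
0  Physics     10         242     Ivy        2
1  Physics     26         194    Sara        2
2  Physics     36         245     Eli        2
3  Physics     38          34     Eli        2
4  Physics     39         195     Ivy        2
5      Bio     26          45    Sara        2
6  Physics     40         191     Ivy        2
value_counts of student:
student
Ivy     3
Sara    2
Eli     2
Name: count, dtype: int64
reset_index():
  student  count
0     Ivy      3
1    Sara      2
2     Eli      2
So sum() = 7.

7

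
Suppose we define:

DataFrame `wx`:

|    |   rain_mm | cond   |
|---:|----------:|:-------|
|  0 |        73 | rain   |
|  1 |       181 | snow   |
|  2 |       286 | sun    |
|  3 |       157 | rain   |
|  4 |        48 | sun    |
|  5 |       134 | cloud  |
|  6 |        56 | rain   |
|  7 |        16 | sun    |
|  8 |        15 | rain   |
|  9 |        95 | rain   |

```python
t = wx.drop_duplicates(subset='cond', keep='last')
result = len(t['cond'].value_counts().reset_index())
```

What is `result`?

drop duplicate cond (keep=last):
   rain_mm   cond
1      181   snow
5      134  cloud
7       16    sun
9       95   rain
value_counts of cond:
cond
snow     1
cloud    1
sun      1
rain     1
Name: count, dtype: int64
reset_index():
    cond  count
0   snow      1
1  cloud      1
2    sun      1
3   rain      1

4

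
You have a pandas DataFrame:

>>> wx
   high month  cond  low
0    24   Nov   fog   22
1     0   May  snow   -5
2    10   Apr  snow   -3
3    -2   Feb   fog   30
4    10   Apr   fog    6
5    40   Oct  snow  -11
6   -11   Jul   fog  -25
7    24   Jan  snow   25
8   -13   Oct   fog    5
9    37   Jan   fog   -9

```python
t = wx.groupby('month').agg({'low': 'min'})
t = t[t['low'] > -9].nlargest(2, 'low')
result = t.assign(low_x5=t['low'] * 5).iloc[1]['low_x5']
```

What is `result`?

group by month, min of low:
       low
month     
Apr     -3
Feb     30
Jan     -9
Jul    -25
May     -5
Nov     22
Oct    -11
filter rows where low > -9:
       low
month     
Apr     -3
Feb     30
May     -5
Nov     22
take 2 rows with largest low:
       low
month     
Feb     30
Nov     22
add column low_x5 = t['low'] * 5:
       low  low_x5
month             
Feb     30     150
Nov     22     110

110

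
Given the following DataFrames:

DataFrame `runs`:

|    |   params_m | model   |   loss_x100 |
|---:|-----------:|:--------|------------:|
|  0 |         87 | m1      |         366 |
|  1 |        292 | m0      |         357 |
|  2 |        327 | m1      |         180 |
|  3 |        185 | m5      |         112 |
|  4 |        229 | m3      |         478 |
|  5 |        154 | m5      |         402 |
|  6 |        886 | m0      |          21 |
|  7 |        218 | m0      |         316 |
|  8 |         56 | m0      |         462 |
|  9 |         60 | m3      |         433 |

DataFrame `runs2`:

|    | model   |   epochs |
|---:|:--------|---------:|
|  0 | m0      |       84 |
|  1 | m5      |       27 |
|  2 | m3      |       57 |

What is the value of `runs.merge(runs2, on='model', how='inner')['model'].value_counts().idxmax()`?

m0

merge on 'model' (how='inner') → 8 rows:
   params_m model  loss_x100  epochs
0       292    m0        357      84
1       185    m5        112      27
2       229    m3        478      57
3       154    m5        402      27
4       886    m0         21      84
5       218    m0        316      84
6        56    m0        462      84
7        60    m3        433      57
value_counts of model:
model
m0    4
m5    2
m3    2
Name: count, dtype: int64
Hence m0.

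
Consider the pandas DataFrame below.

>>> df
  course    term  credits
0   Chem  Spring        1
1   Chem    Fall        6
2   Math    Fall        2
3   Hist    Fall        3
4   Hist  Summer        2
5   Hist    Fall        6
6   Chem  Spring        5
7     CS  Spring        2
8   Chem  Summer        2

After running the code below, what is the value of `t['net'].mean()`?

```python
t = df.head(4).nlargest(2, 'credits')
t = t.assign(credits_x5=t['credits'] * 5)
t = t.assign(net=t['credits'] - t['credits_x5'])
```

take first 4 rows:
  course    term  credits
0   Chem  Spring        1
1   Chem    Fall        6
2   Math    Fall        2
3   Hist    Fall        3
take 2 rows with largest credits:
  course  term  credits
1   Chem  Fall        6
3   Hist  Fall        3
add column credits_x5 = t['credits'] * 5:
  course  term  credits  credits_x5
1   Chem  Fall        6          30
3   Hist  Fall        3          15
add column net = t['credits'] - t['credits_x5']:
  course  term  credits  credits_x5  net
1   Chem  Fall        6          30  -24
3   Hist  Fall        3          15  -12
Hence -18.0.

-18.0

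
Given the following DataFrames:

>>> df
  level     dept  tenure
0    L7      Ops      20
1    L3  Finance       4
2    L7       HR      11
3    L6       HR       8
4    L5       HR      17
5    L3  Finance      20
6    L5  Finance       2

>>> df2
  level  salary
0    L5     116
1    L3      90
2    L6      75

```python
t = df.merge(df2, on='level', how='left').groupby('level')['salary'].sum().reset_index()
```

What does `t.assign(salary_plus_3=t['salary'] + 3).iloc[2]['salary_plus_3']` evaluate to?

merge on 'level' (how='left') → 7 rows:
  level     dept  tenure  salary
0    L7      Ops      20     NaN
1    L3  Finance       4    90.0
2    L7       HR      11     NaN
3    L6       HR       8    75.0
4    L5       HR      17   116.0
5    L3  Finance      20    90.0
6    L5  Finance       2   116.0
group by level, sum of salary:
level
L3    180.0
L5    232.0
L6     75.0
L7      0.0
Name: salary, dtype: float64
reset_index():
  level  salary
0    L3   180.0
1    L5   232.0
2    L6    75.0
3    L7     0.0
add column salary_plus_3 = t['salary'] + 3:
  level  salary  salary_plus_3
0    L3   180.0          183.0
1    L5   232.0          235.0
2    L6    75.0           78.0
3    L7     0.0            3.0
Then the value at position 2, column 'salary_plus_3': 78.0

78.0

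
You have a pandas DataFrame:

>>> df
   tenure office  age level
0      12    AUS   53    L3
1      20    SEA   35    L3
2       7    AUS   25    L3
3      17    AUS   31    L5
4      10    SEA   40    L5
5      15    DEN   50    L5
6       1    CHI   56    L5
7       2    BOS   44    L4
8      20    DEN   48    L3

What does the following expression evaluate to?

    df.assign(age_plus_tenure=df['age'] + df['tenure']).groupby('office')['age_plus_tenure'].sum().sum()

add column age_plus_tenure = df['age'] + df['tenure']:
   tenure office  age level  age_plus_tenure
0      12    AUS   53    L3               65
1      20    SEA   35    L3               55
2       7    AUS   25    L3               32
3      17    AUS   31    L5               48
4      10    SEA   40    L5               50
5      15    DEN   50    L5               65
6       1    CHI   56    L5               57
7       2    BOS   44    L4               46
8      20    DEN   48    L3               68
group by office, sum of age_plus_tenure:
office
AUS    145
BOS     46
CHI     57
DEN    133
SEA    105
Name: age_plus_tenure, dtype: int64
Then the sum of the resulting series: 486

486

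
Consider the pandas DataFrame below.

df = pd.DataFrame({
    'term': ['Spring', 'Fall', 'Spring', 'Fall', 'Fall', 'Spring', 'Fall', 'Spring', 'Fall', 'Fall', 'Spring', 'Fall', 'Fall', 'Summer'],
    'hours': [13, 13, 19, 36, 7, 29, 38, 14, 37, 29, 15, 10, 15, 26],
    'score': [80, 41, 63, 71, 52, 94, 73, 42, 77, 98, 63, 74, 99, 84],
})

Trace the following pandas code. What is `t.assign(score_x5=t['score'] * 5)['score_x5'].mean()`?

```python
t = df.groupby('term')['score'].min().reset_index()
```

278.333333333

group by term, min of score:
term
Fall      41
Spring    42
Summer    84
Name: score, dtype: int64
reset_index():
     term  score
0    Fall     41
1  Spring     42
2  Summer     84
add column score_x5 = t['score'] * 5:
     term  score  score_x5
0    Fall     41       205
1  Spring     42       210
2  Summer     84       420
Hence 278.333333333.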